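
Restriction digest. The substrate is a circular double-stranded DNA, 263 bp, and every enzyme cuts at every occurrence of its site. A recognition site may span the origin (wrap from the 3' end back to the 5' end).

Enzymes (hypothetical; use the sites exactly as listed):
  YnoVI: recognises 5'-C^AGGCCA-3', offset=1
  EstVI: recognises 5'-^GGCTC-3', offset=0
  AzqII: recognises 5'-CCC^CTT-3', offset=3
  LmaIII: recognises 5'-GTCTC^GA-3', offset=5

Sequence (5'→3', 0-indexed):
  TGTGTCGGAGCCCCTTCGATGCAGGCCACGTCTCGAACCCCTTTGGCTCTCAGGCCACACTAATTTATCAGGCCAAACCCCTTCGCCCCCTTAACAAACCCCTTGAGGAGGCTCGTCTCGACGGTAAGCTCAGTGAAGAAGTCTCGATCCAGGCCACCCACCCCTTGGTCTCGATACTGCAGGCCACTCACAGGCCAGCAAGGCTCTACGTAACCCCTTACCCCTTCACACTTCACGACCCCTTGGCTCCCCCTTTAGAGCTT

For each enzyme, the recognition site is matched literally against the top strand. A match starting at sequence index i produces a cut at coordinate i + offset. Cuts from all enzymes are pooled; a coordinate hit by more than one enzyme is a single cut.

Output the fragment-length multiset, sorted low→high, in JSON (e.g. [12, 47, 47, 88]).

[3,4,5,6,7,7,8,8,8,9,9,9,10,10,11,11,12,12,13,15,18,18,24,26]

Scan for sites:
  YnoVI (CAGGCCA, off=1): starts [21, 50, 68, 149, 179, 190] → cuts [22, 51, 69, 150, 180, 191]
  EstVI (GGCTC, off=0): starts [44, 109, 201, 244] → cuts [44, 109, 201, 244]
  AzqII (CCCCTT, off=3): starts [10, 37, 77, 86, 98, 160, 213, 220, 238, 249] → cuts [13, 40, 80, 89, 101, 163, 216, 223, 241, 252]
  LmaIII (GTCTCGA, off=5): starts [29, 114, 140, 167] → cuts [34, 119, 145, 172]

All cut coordinates (distinct, sorted): [13, 22, 34, 40, 44, 51, 69, 80, 89, 101, 109, 119, 145, 150, 163, 172, 180, 191, 201, 216, 223, 241, 244, 252]

Fragment lengths:
  13→22: 9 bp
  22→34: 12 bp
  34→40: 6 bp
  40→44: 4 bp
  44→51: 7 bp
  51→69: 18 bp
  69→80: 11 bp
  80→89: 9 bp
  89→101: 12 bp
  101→109: 8 bp
  109→119: 10 bp
  119→145: 26 bp
  145→150: 5 bp
  150→163: 13 bp
  163→172: 9 bp
  172→180: 8 bp
  180→191: 11 bp
  191→201: 10 bp
  201→216: 15 bp
  216→223: 7 bp
  223→241: 18 bp
  241→244: 3 bp
  244→252: 8 bp
  252→13 (wrap): 263-252+13 = 24 bp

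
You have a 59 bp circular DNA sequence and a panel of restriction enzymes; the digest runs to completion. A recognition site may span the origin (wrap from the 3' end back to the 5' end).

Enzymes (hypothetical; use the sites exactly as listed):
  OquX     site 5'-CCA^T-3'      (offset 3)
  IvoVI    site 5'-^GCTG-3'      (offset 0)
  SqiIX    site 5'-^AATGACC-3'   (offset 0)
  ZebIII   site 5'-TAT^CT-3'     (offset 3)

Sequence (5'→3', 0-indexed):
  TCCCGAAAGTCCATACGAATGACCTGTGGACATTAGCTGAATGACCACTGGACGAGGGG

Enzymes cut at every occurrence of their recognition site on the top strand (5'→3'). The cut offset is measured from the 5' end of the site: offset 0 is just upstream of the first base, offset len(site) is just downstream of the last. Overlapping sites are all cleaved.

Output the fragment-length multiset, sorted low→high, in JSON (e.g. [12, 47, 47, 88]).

Per-enzyme occurrences:
  OquX CCAT/3: at [10] ⇒ [13]
  IvoVI GCTG/0: at [35] ⇒ [35]
  SqiIX AATGACC/0: at [17, 39] ⇒ [17, 39]
  ZebIII (TATCT, off=3): no sites

Pooled cuts: [13, 17, 35, 39]

Fragments:
  13→17: 4 bp
  17→35: 18 bp
  35→39: 4 bp
  39→13 (wrap): 59-39+13 = 33 bp

[4,4,18,33]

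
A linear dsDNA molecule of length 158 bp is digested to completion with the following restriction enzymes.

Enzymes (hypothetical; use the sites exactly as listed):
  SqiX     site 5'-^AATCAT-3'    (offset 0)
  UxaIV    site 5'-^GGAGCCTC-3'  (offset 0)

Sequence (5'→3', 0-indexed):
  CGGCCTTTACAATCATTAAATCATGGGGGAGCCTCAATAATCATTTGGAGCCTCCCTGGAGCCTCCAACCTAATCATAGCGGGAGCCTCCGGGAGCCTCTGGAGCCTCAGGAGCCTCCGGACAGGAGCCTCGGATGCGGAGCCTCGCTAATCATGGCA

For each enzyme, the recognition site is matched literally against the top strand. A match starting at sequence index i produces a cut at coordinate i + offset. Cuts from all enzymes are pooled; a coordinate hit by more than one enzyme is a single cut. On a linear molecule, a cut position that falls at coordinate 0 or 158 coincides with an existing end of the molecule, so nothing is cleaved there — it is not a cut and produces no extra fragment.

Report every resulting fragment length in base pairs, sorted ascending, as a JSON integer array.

Scan for sites:
  SqiX (AATCAT, off=0): starts [10, 18, 38, 71, 148] → cuts [10, 18, 38, 71, 148]
  UxaIV (GGAGCCTC, off=0): starts [27, 46, 57, 81, 91, 100, 109, 123, 137] → cuts [27, 46, 57, 81, 91, 100, 109, 123, 137]

Pooled cuts: [10, 18, 27, 38, 46, 57, 71, 81, 91, 100, 109, 123, 137, 148]

Fragments:
  [0,10): 10 bp
  [10,18): 8 bp
  [18,27): 9 bp
  [27,38): 11 bp
  [38,46): 8 bp
  [46,57): 11 bp
  [57,71): 14 bp
  [71,81): 10 bp
  [81,91): 10 bp
  [91,100): 9 bp
  [100,109): 9 bp
  [109,123): 14 bp
  [123,137): 14 bp
  [137,148): 11 bp
  [148,158): 10 bp

[8,8,9,9,9,10,10,10,10,11,11,11,14,14,14]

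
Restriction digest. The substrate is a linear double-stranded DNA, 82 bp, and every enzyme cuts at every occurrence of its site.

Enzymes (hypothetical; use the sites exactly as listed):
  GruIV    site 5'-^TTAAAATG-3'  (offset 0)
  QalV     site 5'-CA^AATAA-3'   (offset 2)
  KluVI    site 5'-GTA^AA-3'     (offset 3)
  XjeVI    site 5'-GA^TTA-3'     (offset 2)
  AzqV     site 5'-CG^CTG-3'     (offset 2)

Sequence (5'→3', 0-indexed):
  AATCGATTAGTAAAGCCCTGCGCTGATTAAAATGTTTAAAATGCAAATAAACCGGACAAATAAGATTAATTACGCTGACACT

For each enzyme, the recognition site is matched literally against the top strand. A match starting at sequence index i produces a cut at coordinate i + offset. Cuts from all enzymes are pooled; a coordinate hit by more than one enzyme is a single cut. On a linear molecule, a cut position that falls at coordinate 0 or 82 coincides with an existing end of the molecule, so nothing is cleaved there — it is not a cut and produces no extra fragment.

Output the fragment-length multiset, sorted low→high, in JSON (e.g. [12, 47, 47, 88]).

Site scan:
  GruIV (TTAAAATG, off=0): starts [26, 35] → cuts [26, 35]
  QalV (CAAATAA, off=2): starts [43, 56] → cuts [45, 58]
  KluVI (GTAAA, off=3): starts [9] → cuts [12]
  XjeVI (GATTA, off=2): starts [4, 24, 63] → cuts [6, 26, 65]
  AzqV (CGCTG, off=2): starts [20, 72] → cuts [22, 74]

All cut coordinates (distinct, sorted): [6, 12, 22, 26, 35, 45, 58, 65, 74]

Fragment lengths:
  [0,6): 6 bp
  [6,12): 6 bp
  [12,22): 10 bp
  [22,26): 4 bp
  [26,35): 9 bp
  [35,45): 10 bp
  [45,58): 13 bp
  [58,65): 7 bp
  [65,74): 9 bp
  [74,82): 8 bp

[4,6,6,7,8,9,9,10,10,13]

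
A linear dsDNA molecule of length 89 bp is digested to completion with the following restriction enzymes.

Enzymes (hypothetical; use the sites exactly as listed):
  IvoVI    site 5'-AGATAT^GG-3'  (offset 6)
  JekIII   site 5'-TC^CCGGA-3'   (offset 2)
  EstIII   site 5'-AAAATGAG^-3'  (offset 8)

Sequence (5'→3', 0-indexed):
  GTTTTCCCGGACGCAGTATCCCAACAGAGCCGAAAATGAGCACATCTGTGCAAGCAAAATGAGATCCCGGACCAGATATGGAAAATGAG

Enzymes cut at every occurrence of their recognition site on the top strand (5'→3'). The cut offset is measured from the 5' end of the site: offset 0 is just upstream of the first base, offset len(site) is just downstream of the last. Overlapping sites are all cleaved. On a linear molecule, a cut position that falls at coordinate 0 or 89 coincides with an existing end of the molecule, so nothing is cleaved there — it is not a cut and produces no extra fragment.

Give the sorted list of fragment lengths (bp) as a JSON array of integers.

Per-enzyme occurrences:
  IvoVI AGATATGG/6: at [73] ⇒ [79]
  JekIII TCCCGGA/2: at [4, 64] ⇒ [6, 66]
  EstIII AAAATGAG/8: at [32, 55, 81] ⇒ [40, 63] (position 89 is a terminus of the linear molecule — no cut)

Pooled cuts: [6, 40, 63, 66, 79]

Fragments:
  [0,6): 6 bp
  [6,40): 34 bp
  [40,63): 23 bp
  [63,66): 3 bp
  [66,79): 13 bp
  [79,89): 10 bp

[3,6,10,13,23,34]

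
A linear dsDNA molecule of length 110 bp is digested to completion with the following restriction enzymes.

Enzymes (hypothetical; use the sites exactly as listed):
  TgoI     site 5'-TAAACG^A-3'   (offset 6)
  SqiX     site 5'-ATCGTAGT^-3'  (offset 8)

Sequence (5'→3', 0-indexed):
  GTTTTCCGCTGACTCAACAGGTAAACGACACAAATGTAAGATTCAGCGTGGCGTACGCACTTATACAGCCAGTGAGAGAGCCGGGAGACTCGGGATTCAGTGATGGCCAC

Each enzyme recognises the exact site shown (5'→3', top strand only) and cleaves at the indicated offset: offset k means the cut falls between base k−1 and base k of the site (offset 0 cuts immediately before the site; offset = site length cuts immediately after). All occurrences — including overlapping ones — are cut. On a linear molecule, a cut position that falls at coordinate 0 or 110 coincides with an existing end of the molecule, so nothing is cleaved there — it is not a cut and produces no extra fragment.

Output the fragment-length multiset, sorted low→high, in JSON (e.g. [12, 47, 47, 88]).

Scan for sites:
  TgoI TAAACGA/6: at [21] ⇒ [27]
  SqiX (ATCGTAGT, off=8): no sites

Pooled cuts: [27]

Fragment lengths:
  [0,27): 27 bp
  [27,110): 83 bp

[27,83]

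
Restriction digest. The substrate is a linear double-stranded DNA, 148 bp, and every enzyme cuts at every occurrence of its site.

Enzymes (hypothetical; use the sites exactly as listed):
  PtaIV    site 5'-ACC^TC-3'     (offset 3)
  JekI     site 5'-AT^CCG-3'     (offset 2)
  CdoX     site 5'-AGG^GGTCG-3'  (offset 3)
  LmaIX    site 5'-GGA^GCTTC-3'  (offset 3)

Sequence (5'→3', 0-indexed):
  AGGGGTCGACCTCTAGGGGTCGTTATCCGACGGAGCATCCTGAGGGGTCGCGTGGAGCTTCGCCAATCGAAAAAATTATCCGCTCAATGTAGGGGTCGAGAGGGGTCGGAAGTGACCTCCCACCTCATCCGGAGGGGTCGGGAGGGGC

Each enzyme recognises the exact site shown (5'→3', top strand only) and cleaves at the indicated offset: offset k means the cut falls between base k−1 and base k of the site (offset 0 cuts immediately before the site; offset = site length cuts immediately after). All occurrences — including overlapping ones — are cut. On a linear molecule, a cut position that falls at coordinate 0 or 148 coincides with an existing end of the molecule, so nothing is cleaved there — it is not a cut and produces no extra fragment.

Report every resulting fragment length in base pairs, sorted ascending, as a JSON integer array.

[3,4,6,7,7,8,9,10,11,13,14,14,19,23]

Scan for sites:
  PtaIV ACCTC/3: at [8, 114, 121] ⇒ [11, 117, 124]
  JekI ATCCG/2: at [24, 77, 126] ⇒ [26, 79, 128]
  CdoX AGGGGTCG/3: at [0, 14, 42, 90, 100, 132] ⇒ [3, 17, 45, 93, 103, 135]
  LmaIX GGAGCTTC/3: at [53] ⇒ [56]

All cut coordinates (distinct, sorted): [3, 11, 17, 26, 45, 56, 79, 93, 103, 117, 124, 128, 135]

Fragment lengths:
  [0,3): 3 bp
  [3,11): 8 bp
  [11,17): 6 bp
  [17,26): 9 bp
  [26,45): 19 bp
  [45,56): 11 bp
  [56,79): 23 bp
  [79,93): 14 bp
  [93,103): 10 bp
  [103,117): 14 bp
  [117,124): 7 bp
  [124,128): 4 bp
  [128,135): 7 bp
  [135,148): 13 bp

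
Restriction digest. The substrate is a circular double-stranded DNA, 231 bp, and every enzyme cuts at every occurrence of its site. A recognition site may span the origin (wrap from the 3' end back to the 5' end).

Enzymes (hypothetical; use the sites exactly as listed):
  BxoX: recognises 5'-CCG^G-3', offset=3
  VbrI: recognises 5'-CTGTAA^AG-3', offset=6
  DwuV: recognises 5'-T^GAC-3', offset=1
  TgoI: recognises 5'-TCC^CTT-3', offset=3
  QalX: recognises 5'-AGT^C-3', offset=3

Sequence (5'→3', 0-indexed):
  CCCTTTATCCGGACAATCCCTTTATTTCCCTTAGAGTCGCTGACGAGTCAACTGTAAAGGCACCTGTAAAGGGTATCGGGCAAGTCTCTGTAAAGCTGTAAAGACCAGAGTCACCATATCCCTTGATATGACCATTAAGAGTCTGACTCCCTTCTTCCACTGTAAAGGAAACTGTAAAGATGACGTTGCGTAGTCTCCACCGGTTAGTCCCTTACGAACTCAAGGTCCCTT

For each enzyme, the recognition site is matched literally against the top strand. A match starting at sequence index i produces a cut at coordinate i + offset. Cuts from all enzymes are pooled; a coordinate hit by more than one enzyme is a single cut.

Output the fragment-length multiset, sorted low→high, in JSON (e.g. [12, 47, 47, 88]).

Per-enzyme occurrences:
  BxoX (CCGG, off=3): starts [8, 199] → cuts [11, 202]
  VbrI (CTGTAAAG, off=6): starts [51, 63, 87, 95, 159, 171] → cuts [57, 69, 93, 101, 165, 177]
  DwuV (TGAC, off=1): starts [40, 128, 143, 180] → cuts [41, 129, 144, 181]
  TgoI (TCCCTT, off=3): starts [16, 26, 118, 147, 207, 225, 230] → cuts [2, 19, 29, 121, 150, 210, 228]
  QalX (AGTC, off=3): starts [34, 45, 82, 108, 139, 191, 205] → cuts [37, 48, 85, 111, 142, 194, 208]

Pooled cuts: [2, 11, 19, 29, 37, 41, 48, 57, 69, 85, 93, 101, 111, 121, 129, 142, 144, 150, 165, 177, 181, 194, 202, 208, 210, 228]

Fragment lengths:
  2→11: 9 bp
  11→19: 8 bp
  19→29: 10 bp
  29→37: 8 bp
  37→41: 4 bp
  41→48: 7 bp
  48→57: 9 bp
  57→69: 12 bp
  69→85: 16 bp
  85→93: 8 bp
  93→101: 8 bp
  101→111: 10 bp
  111→121: 10 bp
  121→129: 8 bp
  129→142: 13 bp
  142→144: 2 bp
  144→150: 6 bp
  150→165: 15 bp
  165→177: 12 bp
  177→181: 4 bp
  181→194: 13 bp
  194→202: 8 bp
  202→208: 6 bp
  208→210: 2 bp
  210→228: 18 bp
  228→2 (wrap): 231-228+2 = 5 bp

[2,2,4,4,5,6,6,7,8,8,8,8,8,8,9,9,10,10,10,12,12,13,13,15,16,18]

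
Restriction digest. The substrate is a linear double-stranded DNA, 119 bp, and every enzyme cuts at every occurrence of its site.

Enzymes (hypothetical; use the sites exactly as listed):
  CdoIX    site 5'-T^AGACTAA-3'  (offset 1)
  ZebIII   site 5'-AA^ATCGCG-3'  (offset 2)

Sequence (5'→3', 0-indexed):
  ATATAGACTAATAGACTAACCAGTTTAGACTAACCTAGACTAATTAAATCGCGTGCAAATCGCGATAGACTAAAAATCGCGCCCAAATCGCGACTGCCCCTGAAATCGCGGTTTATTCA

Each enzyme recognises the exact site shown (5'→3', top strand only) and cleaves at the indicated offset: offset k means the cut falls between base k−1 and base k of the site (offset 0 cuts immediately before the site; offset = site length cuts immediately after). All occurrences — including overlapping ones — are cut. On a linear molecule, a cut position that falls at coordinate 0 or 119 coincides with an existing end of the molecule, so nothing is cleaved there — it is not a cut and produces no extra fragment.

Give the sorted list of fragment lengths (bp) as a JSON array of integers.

Scan for sites:
  CdoIX (TAGACTAA, off=1): starts [3, 11, 25, 35, 65] → cuts [4, 12, 26, 36, 66]
  ZebIII (AAATCGCG, off=2): starts [45, 56, 73, 84, 102] → cuts [47, 58, 75, 86, 104]

Pooled cuts: [4, 12, 26, 36, 47, 58, 66, 75, 86, 104]

Fragments:
  [0,4): 4 bp
  [4,12): 8 bp
  [12,26): 14 bp
  [26,36): 10 bp
  [36,47): 11 bp
  [47,58): 11 bp
  [58,66): 8 bp
  [66,75): 9 bp
  [75,86): 11 bp
  [86,104): 18 bp
  [104,119): 15 bp

[4,8,8,9,10,11,11,11,14,15,18]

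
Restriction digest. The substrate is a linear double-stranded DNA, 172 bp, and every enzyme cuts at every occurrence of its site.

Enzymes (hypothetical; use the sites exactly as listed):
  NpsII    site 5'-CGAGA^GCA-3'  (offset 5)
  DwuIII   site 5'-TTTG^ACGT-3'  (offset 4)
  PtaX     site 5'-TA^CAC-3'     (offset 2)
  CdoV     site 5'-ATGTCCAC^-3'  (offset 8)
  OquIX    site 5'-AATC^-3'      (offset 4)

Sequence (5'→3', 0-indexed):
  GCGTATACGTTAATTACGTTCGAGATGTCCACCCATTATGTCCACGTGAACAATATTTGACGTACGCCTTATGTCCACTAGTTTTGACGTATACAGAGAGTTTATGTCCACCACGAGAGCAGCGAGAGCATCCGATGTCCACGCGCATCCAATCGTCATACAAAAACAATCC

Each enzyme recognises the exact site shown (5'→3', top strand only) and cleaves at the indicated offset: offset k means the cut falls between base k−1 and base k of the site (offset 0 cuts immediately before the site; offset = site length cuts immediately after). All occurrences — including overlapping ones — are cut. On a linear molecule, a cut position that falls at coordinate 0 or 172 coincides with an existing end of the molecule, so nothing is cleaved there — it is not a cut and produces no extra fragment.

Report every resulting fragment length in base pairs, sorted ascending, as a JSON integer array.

Per-enzyme occurrences:
  NpsII (CGAGAGCA, off=5): starts [113, 122] → cuts [118, 127]
  DwuIII (TTTGACGT, off=4): starts [55, 82] → cuts [59, 86]
  PtaX (TACAC, off=2): no sites
  CdoV (ATGTCCAC, off=8): starts [24, 37, 70, 103, 134] → cuts [32, 45, 78, 111, 142]
  OquIX (AATC, off=4): starts [150, 167] → cuts [154, 171]

Pooled cuts: [32, 45, 59, 78, 86, 111, 118, 127, 142, 154, 171]

Fragments:
  [0,32): 32 bp
  [32,45): 13 bp
  [45,59): 14 bp
  [59,78): 19 bp
  [78,86): 8 bp
  [86,111): 25 bp
  [111,118): 7 bp
  [118,127): 9 bp
  [127,142): 15 bp
  [142,154): 12 bp
  [154,171): 17 bp
  [171,172): 1 bp

[1,7,8,9,12,13,14,15,17,19,25,32]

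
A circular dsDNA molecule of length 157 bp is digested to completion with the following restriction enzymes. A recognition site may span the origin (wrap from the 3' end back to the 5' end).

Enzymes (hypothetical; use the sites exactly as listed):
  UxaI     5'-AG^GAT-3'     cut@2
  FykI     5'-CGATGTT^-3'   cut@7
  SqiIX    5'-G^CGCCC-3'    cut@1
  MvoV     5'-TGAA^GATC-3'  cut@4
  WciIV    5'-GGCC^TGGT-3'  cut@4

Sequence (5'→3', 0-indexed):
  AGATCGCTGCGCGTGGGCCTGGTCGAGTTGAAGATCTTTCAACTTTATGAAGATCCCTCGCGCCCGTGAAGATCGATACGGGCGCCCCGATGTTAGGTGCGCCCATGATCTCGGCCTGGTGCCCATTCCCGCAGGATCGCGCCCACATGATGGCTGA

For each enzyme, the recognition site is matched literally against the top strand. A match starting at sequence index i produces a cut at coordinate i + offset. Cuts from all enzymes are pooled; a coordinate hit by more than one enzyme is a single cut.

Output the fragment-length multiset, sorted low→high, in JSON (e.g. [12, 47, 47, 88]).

[5,5,9,10,12,12,13,17,18,18,19,19]

Per-enzyme occurrences:
  UxaI (AGGAT, off=2): starts [132] → cuts [134]
  FykI (CGATGTT, off=7): starts [87] → cuts [94]
  SqiIX (GCGCCC, off=1): starts [59, 81, 98, 138] → cuts [60, 82, 99, 139]
  MvoV (TGAAGATC, off=4): starts [28, 47, 66, 154] → cuts [1, 32, 51, 70]
  WciIV (GGCCTGGT, off=4): starts [15, 112] → cuts [19, 116]

Pooled cuts: [1, 19, 32, 51, 60, 70, 82, 94, 99, 116, 134, 139]

Fragment lengths:
  1→19: 18 bp
  19→32: 13 bp
  32→51: 19 bp
  51→60: 9 bp
  60→70: 10 bp
  70→82: 12 bp
  82→94: 12 bp
  94→99: 5 bp
  99→116: 17 bp
  116→134: 18 bp
  134→139: 5 bp
  139→1 (wrap): 157-139+1 = 19 bp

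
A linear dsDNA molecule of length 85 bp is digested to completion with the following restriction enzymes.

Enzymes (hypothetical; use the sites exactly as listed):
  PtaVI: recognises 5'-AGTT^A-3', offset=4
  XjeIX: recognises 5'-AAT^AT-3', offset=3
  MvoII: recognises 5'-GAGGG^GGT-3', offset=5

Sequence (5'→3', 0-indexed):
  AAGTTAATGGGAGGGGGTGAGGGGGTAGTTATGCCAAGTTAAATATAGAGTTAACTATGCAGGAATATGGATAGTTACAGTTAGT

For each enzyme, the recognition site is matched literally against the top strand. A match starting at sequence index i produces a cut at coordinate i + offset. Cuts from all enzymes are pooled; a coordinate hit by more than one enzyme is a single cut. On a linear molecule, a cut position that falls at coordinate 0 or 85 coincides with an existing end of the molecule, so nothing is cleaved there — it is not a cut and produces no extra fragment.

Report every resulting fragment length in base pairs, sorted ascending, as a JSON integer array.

Scan for sites:
  PtaVI AGTTA/4: at [1, 26, 36, 48, 72, 78] ⇒ [5, 30, 40, 52, 76, 82]
  XjeIX AATAT/3: at [41, 63] ⇒ [44, 66]
  MvoII GAGGGGGT/5: at [10, 18] ⇒ [15, 23]

Pooled cuts: [5, 15, 23, 30, 40, 44, 52, 66, 76, 82]

Fragments:
  [0,5): 5 bp
  [5,15): 10 bp
  [15,23): 8 bp
  [23,30): 7 bp
  [30,40): 10 bp
  [40,44): 4 bp
  [44,52): 8 bp
  [52,66): 14 bp
  [66,76): 10 bp
  [76,82): 6 bp
  [82,85): 3 bp

[3,4,5,6,7,8,8,10,10,10,14]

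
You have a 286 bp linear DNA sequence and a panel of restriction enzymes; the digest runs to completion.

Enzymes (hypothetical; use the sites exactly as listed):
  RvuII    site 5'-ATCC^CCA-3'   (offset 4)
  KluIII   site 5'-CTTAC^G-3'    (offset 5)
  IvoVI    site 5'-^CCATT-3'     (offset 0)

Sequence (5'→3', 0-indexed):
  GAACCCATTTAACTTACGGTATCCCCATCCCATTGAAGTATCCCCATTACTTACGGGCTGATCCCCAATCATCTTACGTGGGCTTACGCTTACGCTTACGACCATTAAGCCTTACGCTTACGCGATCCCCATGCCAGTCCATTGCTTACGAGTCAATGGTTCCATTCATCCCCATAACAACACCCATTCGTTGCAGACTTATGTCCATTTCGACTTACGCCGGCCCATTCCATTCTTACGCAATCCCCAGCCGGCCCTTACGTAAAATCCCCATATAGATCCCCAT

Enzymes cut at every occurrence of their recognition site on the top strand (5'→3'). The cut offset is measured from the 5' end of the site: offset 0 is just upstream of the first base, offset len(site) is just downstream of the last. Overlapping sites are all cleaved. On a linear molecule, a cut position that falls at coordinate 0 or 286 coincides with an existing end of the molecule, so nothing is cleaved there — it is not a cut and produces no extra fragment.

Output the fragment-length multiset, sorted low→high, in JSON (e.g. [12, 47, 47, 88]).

[2,4,4,5,5,6,6,6,6,7,7,7,9,10,10,10,10,10,11,11,12,12,12,13,13,14,14,14,15,21]

Per-enzyme occurrences:
  RvuII (ATCCCCA, off=4): starts [20, 39, 60, 124, 167, 242, 266, 278] → cuts [24, 43, 64, 128, 171, 246, 270, 282]
  KluIII (CTTACG, off=5): starts [12, 49, 72, 82, 88, 94, 110, 116, 144, 213, 234, 256] → cuts [17, 54, 77, 87, 93, 99, 115, 121, 149, 218, 239, 261]
  IvoVI (CCATT, off=0): starts [4, 29, 43, 101, 138, 161, 183, 204, 224, 229] → cuts [4, 29, 43, 101, 138, 161, 183, 204, 224, 229]

Pooled cuts: [4, 17, 24, 29, 43, 54, 64, 77, 87, 93, 99, 101, 115, 121, 128, 138, 149, 161, 171, 183, 204, 218, 224, 229, 239, 246, 261, 270, 282]

Fragment lengths:
  [0,4): 4 bp
  [4,17): 13 bp
  [17,24): 7 bp
  [24,29): 5 bp
  [29,43): 14 bp
  [43,54): 11 bp
  [54,64): 10 bp
  [64,77): 13 bp
  [77,87): 10 bp
  [87,93): 6 bp
  [93,99): 6 bp
  [99,101): 2 bp
  [101,115): 14 bp
  [115,121): 6 bp
  [121,128): 7 bp
  [128,138): 10 bp
  [138,149): 11 bp
  [149,161): 12 bp
  [161,171): 10 bp
  [171,183): 12 bp
  [183,204): 21 bp
  [204,218): 14 bp
  [218,224): 6 bp
  [224,229): 5 bp
  [229,239): 10 bp
  [239,246): 7 bp
  [246,261): 15 bp
  [261,270): 9 bp
  [270,282): 12 bp
  [282,286): 4 bp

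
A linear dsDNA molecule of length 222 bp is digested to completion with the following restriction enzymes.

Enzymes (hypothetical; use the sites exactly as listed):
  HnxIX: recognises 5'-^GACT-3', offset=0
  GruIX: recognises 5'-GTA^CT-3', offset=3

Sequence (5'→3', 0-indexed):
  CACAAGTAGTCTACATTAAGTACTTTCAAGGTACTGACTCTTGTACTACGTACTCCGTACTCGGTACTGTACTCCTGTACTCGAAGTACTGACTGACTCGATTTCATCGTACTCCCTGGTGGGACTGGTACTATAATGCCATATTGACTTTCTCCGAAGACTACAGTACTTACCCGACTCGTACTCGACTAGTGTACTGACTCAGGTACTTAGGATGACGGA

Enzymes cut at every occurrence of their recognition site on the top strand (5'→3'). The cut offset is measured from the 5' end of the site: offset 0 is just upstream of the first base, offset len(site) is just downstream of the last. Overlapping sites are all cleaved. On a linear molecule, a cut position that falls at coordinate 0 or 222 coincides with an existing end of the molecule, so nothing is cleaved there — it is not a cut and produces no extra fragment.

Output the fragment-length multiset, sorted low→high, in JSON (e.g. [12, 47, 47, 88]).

[2,2,2,3,4,5,7,7,7,7,8,8,8,9,10,10,10,10,11,11,13,14,15,17,22]

Scan for sites:
  HnxIX GACT/0: at [35, 90, 94, 122, 145, 158, 175, 186, 198] ⇒ [35, 90, 94, 122, 145, 158, 175, 186, 198]
  GruIX GTACT/3: at [19, 30, 42, 49, 56, 63, 68, 76, 85, 108, 127, 165, 180, 193, 205] ⇒ [22, 33, 45, 52, 59, 66, 71, 79, 88, 111, 130, 168, 183, 196, 208]

Pooled cuts: [22, 33, 35, 45, 52, 59, 66, 71, 79, 88, 90, 94, 111, 122, 130, 145, 158, 168, 175, 183, 186, 196, 198, 208]

Fragments:
  [0,22): 22 bp
  [22,33): 11 bp
  [33,35): 2 bp
  [35,45): 10 bp
  [45,52): 7 bp
  [52,59): 7 bp
  [59,66): 7 bp
  [66,71): 5 bp
  [71,79): 8 bp
  [79,88): 9 bp
  [88,90): 2 bp
  [90,94): 4 bp
  [94,111): 17 bp
  [111,122): 11 bp
  [122,130): 8 bp
  [130,145): 15 bp
  [145,158): 13 bp
  [158,168): 10 bp
  [168,175): 7 bp
  [175,183): 8 bp
  [183,186): 3 bp
  [186,196): 10 bp
  [196,198): 2 bp
  [198,208): 10 bp
  [208,222): 14 bp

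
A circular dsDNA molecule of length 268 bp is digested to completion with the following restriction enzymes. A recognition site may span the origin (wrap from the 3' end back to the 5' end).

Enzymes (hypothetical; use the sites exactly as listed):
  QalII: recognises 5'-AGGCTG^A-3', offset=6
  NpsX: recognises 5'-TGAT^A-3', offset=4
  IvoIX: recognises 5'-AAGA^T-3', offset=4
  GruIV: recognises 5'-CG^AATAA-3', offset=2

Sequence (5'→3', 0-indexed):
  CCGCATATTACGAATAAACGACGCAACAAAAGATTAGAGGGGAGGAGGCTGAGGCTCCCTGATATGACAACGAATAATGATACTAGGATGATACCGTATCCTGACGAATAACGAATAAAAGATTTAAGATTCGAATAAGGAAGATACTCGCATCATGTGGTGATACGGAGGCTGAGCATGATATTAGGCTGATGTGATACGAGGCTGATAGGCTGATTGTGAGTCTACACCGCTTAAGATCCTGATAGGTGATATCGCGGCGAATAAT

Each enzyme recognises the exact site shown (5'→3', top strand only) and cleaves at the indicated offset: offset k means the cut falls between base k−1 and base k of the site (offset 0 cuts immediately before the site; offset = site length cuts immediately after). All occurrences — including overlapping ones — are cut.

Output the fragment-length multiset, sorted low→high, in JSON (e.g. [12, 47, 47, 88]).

[2,4,6,7,7,7,7,7,8,9,9,9,9,9,9,10,11,11,12,14,18,18,20,21,24]

Scan for sites:
  QalII AGGCTGA/6: at [45, 168, 185, 201, 209] ⇒ [51, 174, 191, 207, 215]
  NpsX TGATA/4: at [59, 77, 88, 160, 178, 194, 205, 242, 249] ⇒ [63, 81, 92, 164, 182, 198, 209, 246, 253]
  IvoIX AAGAT/4: at [29, 118, 125, 140, 235] ⇒ [33, 122, 129, 144, 239]
  GruIV CGAATAA/2: at [10, 70, 104, 111, 131, 260] ⇒ [12, 72, 106, 113, 133, 262]

All cut coordinates (distinct, sorted): [12, 33, 51, 63, 72, 81, 92, 106, 113, 122, 129, 133, 144, 164, 174, 182, 191, 198, 207, 209, 215, 239, 246, 253, 262]

Fragments:
  12→33: 21 bp
  33→51: 18 bp
  51→63: 12 bp
  63→72: 9 bp
  72→81: 9 bp
  81→92: 11 bp
  92→106: 14 bp
  106→113: 7 bp
  113→122: 9 bp
  122→129: 7 bp
  129→133: 4 bp
  133→144: 11 bp
  144→164: 20 bp
  164→174: 10 bp
  174→182: 8 bp
  182→191: 9 bp
  191→198: 7 bp
  198→207: 9 bp
  207→209: 2 bp
  209→215: 6 bp
  215→239: 24 bp
  239→246: 7 bp
  246→253: 7 bp
  253→262: 9 bp
  262→12 (wrap): 268-262+12 = 18 bp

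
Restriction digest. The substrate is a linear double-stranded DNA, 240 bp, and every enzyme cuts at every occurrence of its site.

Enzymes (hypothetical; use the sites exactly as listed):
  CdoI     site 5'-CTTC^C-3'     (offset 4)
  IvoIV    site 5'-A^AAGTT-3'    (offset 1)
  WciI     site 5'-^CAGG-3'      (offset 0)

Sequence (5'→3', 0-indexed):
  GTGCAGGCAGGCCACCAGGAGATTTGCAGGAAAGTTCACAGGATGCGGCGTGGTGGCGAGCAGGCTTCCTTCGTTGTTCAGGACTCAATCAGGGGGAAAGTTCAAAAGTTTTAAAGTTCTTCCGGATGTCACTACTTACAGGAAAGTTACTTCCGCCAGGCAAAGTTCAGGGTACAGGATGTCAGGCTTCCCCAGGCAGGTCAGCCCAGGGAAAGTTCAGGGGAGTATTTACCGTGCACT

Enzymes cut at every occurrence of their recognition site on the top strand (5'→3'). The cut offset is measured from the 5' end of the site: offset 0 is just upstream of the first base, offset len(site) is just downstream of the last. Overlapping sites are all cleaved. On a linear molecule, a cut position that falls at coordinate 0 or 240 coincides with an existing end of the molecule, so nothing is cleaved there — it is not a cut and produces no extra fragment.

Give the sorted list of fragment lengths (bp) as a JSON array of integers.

Scan for sites:
  CdoI CTTCC/4: at [64, 118, 149, 186] ⇒ [68, 122, 153, 190]
  IvoIV AAAGTT/1: at [30, 96, 104, 112, 142, 161, 211] ⇒ [31, 97, 105, 113, 143, 162, 212]
  WciI CAGG/0: at [3, 7, 15, 26, 38, 60, 78, 89, 138, 156, 167, 174, 182, 192, 196, 206, 217] ⇒ [3, 7, 15, 26, 38, 60, 78, 89, 138, 156, 167, 174, 182, 192, 196, 206, 217]

Pooled cuts: [3, 7, 15, 26, 31, 38, 60, 68, 78, 89, 97, 105, 113, 122, 138, 143, 153, 156, 162, 167, 174, 182, 190, 192, 196, 206, 212, 217]

Fragment lengths:
  [0,3): 3 bp
  [3,7): 4 bp
  [7,15): 8 bp
  [15,26): 11 bp
  [26,31): 5 bp
  [31,38): 7 bp
  [38,60): 22 bp
  [60,68): 8 bp
  [68,78): 10 bp
  [78,89): 11 bp
  [89,97): 8 bp
  [97,105): 8 bp
  [105,113): 8 bp
  [113,122): 9 bp
  [122,138): 16 bp
  [138,143): 5 bp
  [143,153): 10 bp
  [153,156): 3 bp
  [156,162): 6 bp
  [162,167): 5 bp
  [167,174): 7 bp
  [174,182): 8 bp
  [182,190): 8 bp
  [190,192): 2 bp
  [192,196): 4 bp
  [196,206): 10 bp
  [206,212): 6 bp
  [212,217): 5 bp
  [217,240): 23 bp

[2,3,3,4,4,5,5,5,5,6,6,7,7,8,8,8,8,8,8,8,9,10,10,10,11,11,16,22,23]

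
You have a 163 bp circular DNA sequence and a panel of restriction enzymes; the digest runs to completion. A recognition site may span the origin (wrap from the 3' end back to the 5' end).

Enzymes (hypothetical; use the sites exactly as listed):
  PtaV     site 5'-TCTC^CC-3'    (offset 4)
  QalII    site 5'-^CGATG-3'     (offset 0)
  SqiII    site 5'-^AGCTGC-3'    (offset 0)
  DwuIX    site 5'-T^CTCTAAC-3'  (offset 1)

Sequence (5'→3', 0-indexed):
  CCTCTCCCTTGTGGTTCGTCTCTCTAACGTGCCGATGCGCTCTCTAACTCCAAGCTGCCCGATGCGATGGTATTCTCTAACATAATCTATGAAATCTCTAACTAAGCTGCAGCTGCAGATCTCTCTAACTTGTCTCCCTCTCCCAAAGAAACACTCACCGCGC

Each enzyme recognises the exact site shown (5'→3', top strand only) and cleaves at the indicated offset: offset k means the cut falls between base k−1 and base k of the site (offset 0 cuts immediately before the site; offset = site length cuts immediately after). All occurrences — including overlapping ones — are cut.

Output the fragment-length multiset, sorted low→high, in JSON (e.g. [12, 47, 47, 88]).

Site scan:
  PtaV TCTCCC/4: at [2, 132, 138] ⇒ [6, 136, 142]
  QalII CGATG/0: at [32, 59, 64] ⇒ [32, 59, 64]
  SqiII AGCTGC/0: at [52, 104, 110] ⇒ [52, 104, 110]
  DwuIX TCTCTAAC/1: at [20, 40, 73, 94, 121] ⇒ [21, 41, 74, 95, 122]

All cut coordinates (distinct, sorted): [6, 21, 32, 41, 52, 59, 64, 74, 95, 104, 110, 122, 136, 142]

Fragments:
  6→21: 15 bp
  21→32: 11 bp
  32→41: 9 bp
  41→52: 11 bp
  52→59: 7 bp
  59→64: 5 bp
  64→74: 10 bp
  74→95: 21 bp
  95→104: 9 bp
  104→110: 6 bp
  110→122: 12 bp
  122→136: 14 bp
  136→142: 6 bp
  142→6 (wrap): 163-142+6 = 27 bp

[5,6,6,7,9,9,10,11,11,12,14,15,21,27]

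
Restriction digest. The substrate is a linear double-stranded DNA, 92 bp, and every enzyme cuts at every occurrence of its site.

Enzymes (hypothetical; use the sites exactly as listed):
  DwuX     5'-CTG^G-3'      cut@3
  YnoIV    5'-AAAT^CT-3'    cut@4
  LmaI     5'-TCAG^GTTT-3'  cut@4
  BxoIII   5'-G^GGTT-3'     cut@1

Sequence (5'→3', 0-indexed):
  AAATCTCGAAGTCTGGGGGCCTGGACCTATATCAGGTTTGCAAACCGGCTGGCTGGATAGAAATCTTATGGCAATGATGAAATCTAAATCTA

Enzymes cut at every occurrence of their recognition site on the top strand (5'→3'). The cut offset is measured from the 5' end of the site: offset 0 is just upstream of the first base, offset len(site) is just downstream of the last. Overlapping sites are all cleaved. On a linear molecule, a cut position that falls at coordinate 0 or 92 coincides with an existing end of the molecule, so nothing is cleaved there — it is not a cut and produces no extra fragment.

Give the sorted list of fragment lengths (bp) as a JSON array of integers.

Site scan:
  DwuX CTGG/3: at [12, 20, 48, 52] ⇒ [15, 23, 51, 55]
  YnoIV AAATCT/4: at [0, 60, 79, 85] ⇒ [4, 64, 83, 89]
  LmaI TCAGGTTT/4: at [31] ⇒ [35]
  BxoIII (GGGTT, off=1): no sites

All cut coordinates (distinct, sorted): [4, 15, 23, 35, 51, 55, 64, 83, 89]

Fragment lengths:
  [0,4): 4 bp
  [4,15): 11 bp
  [15,23): 8 bp
  [23,35): 12 bp
  [35,51): 16 bp
  [51,55): 4 bp
  [55,64): 9 bp
  [64,83): 19 bp
  [83,89): 6 bp
  [89,92): 3 bp

[3,4,4,6,8,9,11,12,16,19]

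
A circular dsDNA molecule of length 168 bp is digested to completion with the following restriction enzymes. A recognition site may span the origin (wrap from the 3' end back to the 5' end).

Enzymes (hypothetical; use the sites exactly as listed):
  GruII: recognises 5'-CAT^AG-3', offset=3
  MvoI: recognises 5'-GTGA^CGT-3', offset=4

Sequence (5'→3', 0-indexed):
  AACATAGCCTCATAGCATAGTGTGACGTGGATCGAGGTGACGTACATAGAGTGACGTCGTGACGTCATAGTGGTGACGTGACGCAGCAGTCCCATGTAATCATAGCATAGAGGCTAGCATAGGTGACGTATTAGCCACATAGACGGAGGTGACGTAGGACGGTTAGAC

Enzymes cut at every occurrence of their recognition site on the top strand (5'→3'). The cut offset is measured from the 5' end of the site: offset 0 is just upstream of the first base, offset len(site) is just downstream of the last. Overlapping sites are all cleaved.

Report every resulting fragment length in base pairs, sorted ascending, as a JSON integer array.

[5,5,6,6,7,7,7,8,8,8,12,12,14,15,21,27]

Site scan:
  GruII CATAG/3: at [2, 10, 15, 44, 65, 100, 105, 117, 137] ⇒ [5, 13, 18, 47, 68, 103, 108, 120, 140]
  MvoI GTGACGT/4: at [21, 36, 50, 58, 72, 122, 148] ⇒ [25, 40, 54, 62, 76, 126, 152]

All cut coordinates (distinct, sorted): [5, 13, 18, 25, 40, 47, 54, 62, 68, 76, 103, 108, 120, 126, 140, 152]

Fragments:
  5→13: 8 bp
  13→18: 5 bp
  18→25: 7 bp
  25→40: 15 bp
  40→47: 7 bp
  47→54: 7 bp
  54→62: 8 bp
  62→68: 6 bp
  68→76: 8 bp
  76→103: 27 bp
  103→108: 5 bp
  108→120: 12 bp
  120→126: 6 bp
  126→140: 14 bp
  140→152: 12 bp
  152→5 (wrap): 168-152+5 = 21 bp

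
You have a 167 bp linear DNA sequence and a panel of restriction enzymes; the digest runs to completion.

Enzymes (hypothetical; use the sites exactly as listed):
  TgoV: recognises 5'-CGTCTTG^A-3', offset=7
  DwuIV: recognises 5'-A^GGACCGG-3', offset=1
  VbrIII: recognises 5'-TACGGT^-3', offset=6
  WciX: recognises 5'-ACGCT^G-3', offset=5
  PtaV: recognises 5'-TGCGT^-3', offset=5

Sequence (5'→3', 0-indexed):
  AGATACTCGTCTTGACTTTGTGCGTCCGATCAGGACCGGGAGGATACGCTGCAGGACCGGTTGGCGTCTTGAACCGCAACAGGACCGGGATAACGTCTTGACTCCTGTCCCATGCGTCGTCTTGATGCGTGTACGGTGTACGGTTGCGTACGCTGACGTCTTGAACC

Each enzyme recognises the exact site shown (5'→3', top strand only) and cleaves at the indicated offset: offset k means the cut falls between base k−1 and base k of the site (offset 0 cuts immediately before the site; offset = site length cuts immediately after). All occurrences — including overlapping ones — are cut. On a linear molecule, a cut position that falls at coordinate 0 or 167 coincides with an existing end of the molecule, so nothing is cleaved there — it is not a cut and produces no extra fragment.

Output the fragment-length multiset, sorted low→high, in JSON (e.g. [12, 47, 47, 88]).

Scan for sites:
  TgoV CGTCTTGA/7: at [7, 64, 93, 117, 156] ⇒ [14, 71, 100, 124, 163]
  DwuIV AGGACCGG/1: at [31, 52, 80] ⇒ [32, 53, 81]
  VbrIII TACGGT/6: at [131, 138] ⇒ [137, 144]
  WciX ACGCTG/5: at [45, 149] ⇒ [50, 154]
  PtaV TGCGT/5: at [20, 112, 125, 144] ⇒ [25, 117, 130, 149]

Pooled cuts: [14, 25, 32, 50, 53, 71, 81, 100, 117, 124, 130, 137, 144, 149, 154, 163]

Fragments:
  [0,14): 14 bp
  [14,25): 11 bp
  [25,32): 7 bp
  [32,50): 18 bp
  [50,53): 3 bp
  [53,71): 18 bp
  [71,81): 10 bp
  [81,100): 19 bp
  [100,117): 17 bp
  [117,124): 7 bp
  [124,130): 6 bp
  [130,137): 7 bp
  [137,144): 7 bp
  [144,149): 5 bp
  [149,154): 5 bp
  [154,163): 9 bp
  [163,167): 4 bp

[3,4,5,5,6,7,7,7,7,9,10,11,14,17,18,18,19]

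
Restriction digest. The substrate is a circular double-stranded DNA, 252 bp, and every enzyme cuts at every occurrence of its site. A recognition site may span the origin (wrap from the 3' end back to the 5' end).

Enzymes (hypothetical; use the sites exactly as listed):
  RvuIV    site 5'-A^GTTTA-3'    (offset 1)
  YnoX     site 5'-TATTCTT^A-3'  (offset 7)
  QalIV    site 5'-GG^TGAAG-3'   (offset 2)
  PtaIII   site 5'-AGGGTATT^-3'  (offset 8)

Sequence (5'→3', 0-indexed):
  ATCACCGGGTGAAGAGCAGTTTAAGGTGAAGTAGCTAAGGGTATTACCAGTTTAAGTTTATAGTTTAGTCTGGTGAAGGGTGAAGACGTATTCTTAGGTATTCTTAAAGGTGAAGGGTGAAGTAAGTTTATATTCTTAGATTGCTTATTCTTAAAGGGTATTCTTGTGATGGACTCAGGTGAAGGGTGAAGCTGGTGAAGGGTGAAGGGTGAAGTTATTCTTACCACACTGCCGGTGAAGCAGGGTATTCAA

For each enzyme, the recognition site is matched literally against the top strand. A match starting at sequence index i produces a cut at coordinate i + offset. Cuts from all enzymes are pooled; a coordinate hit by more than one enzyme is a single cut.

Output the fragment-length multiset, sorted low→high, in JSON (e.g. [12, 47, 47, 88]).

Per-enzyme occurrences:
  RvuIV AGTTTA/1: at [17, 48, 54, 61, 124] ⇒ [18, 49, 55, 62, 125]
  YnoX TATTCTTA/7: at [88, 98, 130, 145, 215] ⇒ [95, 105, 137, 152, 222]
  QalIV GGTGAAG/2: at [7, 24, 71, 78, 108, 115, 177, 184, 193, 200, 207, 233] ⇒ [9, 26, 73, 80, 110, 117, 179, 186, 195, 202, 209, 235]
  PtaIII AGGGTATT/8: at [37, 154, 241] ⇒ [45, 162, 249]

Pooled cuts: [9, 18, 26, 45, 49, 55, 62, 73, 80, 95, 105, 110, 117, 125, 137, 152, 162, 179, 186, 195, 202, 209, 222, 235, 249]

Fragments:
  9→18: 9 bp
  18→26: 8 bp
  26→45: 19 bp
  45→49: 4 bp
  49→55: 6 bp
  55→62: 7 bp
  62→73: 11 bp
  73→80: 7 bp
  80→95: 15 bp
  95→105: 10 bp
  105→110: 5 bp
  110→117: 7 bp
  117→125: 8 bp
  125→137: 12 bp
  137→152: 15 bp
  152→162: 10 bp
  162→179: 17 bp
  179→186: 7 bp
  186→195: 9 bp
  195→202: 7 bp
  202→209: 7 bp
  209→222: 13 bp
  222→235: 13 bp
  235→249: 14 bp
  249→9 (wrap): 252-249+9 = 12 bp

[4,5,6,7,7,7,7,7,7,8,8,9,9,10,10,11,12,12,13,13,14,15,15,17,19]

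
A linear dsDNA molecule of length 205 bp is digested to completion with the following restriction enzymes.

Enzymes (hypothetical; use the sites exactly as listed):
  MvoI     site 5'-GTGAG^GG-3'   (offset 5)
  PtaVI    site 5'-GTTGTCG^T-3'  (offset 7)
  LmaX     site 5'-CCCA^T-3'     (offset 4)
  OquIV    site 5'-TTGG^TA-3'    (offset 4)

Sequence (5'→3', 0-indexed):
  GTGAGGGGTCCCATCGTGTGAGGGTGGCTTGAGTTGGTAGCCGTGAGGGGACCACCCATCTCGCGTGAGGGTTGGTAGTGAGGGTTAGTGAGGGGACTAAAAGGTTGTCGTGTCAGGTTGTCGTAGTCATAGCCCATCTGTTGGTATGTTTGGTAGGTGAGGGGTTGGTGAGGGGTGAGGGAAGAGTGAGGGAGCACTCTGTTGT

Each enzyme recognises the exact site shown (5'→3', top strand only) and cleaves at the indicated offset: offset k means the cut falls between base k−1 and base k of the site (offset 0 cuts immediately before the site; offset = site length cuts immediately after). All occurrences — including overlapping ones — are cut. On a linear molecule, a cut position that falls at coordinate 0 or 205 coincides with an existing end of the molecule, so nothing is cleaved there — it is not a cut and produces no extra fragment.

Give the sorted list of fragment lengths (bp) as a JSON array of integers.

Site scan:
  MvoI (GTGAGGG, off=5): starts [0, 17, 42, 64, 77, 87, 156, 167, 174, 185] → cuts [5, 22, 47, 69, 82, 92, 161, 172, 179, 190]
  PtaVI (GTTGTCGT, off=7): starts [103, 116] → cuts [110, 123]
  LmaX (CCCAT, off=4): starts [9, 54, 132] → cuts [13, 58, 136]
  OquIV (TTGGTA, off=4): starts [33, 71, 140, 149] → cuts [37, 75, 144, 153]

Pooled cuts: [5, 13, 22, 37, 47, 58, 69, 75, 82, 92, 110, 123, 136, 144, 153, 161, 172, 179, 190]

Fragment lengths:
  [0,5): 5 bp
  [5,13): 8 bp
  [13,22): 9 bp
  [22,37): 15 bp
  [37,47): 10 bp
  [47,58): 11 bp
  [58,69): 11 bp
  [69,75): 6 bp
  [75,82): 7 bp
  [82,92): 10 bp
  [92,110): 18 bp
  [110,123): 13 bp
  [123,136): 13 bp
  [136,144): 8 bp
  [144,153): 9 bp
  [153,161): 8 bp
  [161,172): 11 bp
  [172,179): 7 bp
  [179,190): 11 bp
  [190,205): 15 bp

[5,6,7,7,8,8,8,9,9,10,10,11,11,11,11,13,13,15,15,18]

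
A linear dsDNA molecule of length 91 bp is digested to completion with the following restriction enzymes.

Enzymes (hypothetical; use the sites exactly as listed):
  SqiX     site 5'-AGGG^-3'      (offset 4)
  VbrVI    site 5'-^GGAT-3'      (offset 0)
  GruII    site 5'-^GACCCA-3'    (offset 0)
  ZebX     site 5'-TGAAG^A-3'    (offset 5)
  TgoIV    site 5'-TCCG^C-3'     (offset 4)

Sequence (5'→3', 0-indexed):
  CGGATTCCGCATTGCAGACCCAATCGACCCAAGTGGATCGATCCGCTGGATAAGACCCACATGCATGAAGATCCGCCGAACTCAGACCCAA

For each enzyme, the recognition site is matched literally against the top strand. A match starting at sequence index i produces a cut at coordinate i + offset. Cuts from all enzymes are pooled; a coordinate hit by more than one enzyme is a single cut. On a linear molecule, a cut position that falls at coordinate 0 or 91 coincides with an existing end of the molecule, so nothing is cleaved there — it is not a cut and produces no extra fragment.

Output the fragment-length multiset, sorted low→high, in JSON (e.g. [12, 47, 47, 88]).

Scan for sites:
  SqiX (AGGG, off=4): no sites
  VbrVI (GGAT, off=0): starts [1, 34, 47] → cuts [1, 34, 47]
  GruII (GACCCA, off=0): starts [16, 25, 53, 84] → cuts [16, 25, 53, 84]
  ZebX (TGAAGA, off=5): starts [65] → cuts [70]
  TgoIV (TCCGC, off=4): starts [5, 41, 71] → cuts [9, 45, 75]

Pooled cuts: [1, 9, 16, 25, 34, 45, 47, 53, 70, 75, 84]

Fragment lengths:
  [0,1): 1 bp
  [1,9): 8 bp
  [9,16): 7 bp
  [16,25): 9 bp
  [25,34): 9 bp
  [34,45): 11 bp
  [45,47): 2 bp
  [47,53): 6 bp
  [53,70): 17 bp
  [70,75): 5 bp
  [75,84): 9 bp
  [84,91): 7 bp

[1,2,5,6,7,7,8,9,9,9,11,17]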